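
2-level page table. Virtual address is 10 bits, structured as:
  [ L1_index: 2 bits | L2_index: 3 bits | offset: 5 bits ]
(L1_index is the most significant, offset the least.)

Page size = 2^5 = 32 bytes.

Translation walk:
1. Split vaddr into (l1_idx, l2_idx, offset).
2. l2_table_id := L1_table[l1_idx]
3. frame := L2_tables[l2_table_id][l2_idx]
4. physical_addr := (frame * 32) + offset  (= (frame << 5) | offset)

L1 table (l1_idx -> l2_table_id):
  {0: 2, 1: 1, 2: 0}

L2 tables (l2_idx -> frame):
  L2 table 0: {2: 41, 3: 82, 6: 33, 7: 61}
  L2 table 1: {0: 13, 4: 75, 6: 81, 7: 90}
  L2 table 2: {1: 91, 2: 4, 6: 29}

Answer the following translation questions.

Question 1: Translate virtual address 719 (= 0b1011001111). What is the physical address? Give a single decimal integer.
Answer: 1071

Derivation:
vaddr = 719 = 0b1011001111
Split: l1_idx=2, l2_idx=6, offset=15
L1[2] = 0
L2[0][6] = 33
paddr = 33 * 32 + 15 = 1071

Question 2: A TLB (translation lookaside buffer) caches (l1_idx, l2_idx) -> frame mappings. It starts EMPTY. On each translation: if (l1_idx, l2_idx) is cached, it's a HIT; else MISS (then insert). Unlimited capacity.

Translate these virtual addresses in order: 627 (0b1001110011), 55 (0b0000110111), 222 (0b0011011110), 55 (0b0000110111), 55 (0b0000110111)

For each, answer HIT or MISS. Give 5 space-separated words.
vaddr=627: (2,3) not in TLB -> MISS, insert
vaddr=55: (0,1) not in TLB -> MISS, insert
vaddr=222: (0,6) not in TLB -> MISS, insert
vaddr=55: (0,1) in TLB -> HIT
vaddr=55: (0,1) in TLB -> HIT

Answer: MISS MISS MISS HIT HIT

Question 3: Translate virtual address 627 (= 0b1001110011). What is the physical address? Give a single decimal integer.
Answer: 2643

Derivation:
vaddr = 627 = 0b1001110011
Split: l1_idx=2, l2_idx=3, offset=19
L1[2] = 0
L2[0][3] = 82
paddr = 82 * 32 + 19 = 2643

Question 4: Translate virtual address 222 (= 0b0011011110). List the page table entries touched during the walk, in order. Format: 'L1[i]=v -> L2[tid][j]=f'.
Answer: L1[0]=2 -> L2[2][6]=29

Derivation:
vaddr = 222 = 0b0011011110
Split: l1_idx=0, l2_idx=6, offset=30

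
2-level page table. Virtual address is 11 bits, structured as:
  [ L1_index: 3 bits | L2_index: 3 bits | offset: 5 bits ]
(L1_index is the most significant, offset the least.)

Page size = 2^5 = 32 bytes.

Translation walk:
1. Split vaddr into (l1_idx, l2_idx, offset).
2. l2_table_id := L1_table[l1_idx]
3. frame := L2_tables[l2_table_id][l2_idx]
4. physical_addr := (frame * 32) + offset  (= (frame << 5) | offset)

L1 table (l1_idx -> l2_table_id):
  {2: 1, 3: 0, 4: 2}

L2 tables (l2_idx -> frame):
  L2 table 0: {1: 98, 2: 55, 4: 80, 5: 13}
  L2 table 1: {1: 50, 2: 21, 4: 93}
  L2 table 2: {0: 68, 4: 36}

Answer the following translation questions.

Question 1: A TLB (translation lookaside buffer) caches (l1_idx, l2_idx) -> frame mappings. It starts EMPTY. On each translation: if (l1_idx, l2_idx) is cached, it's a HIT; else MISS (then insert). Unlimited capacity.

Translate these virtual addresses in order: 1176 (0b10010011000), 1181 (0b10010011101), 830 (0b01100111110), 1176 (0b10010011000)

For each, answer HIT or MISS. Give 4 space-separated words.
vaddr=1176: (4,4) not in TLB -> MISS, insert
vaddr=1181: (4,4) in TLB -> HIT
vaddr=830: (3,1) not in TLB -> MISS, insert
vaddr=1176: (4,4) in TLB -> HIT

Answer: MISS HIT MISS HIT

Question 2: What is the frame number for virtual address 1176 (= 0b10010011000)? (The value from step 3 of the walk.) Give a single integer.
Answer: 36

Derivation:
vaddr = 1176: l1_idx=4, l2_idx=4
L1[4] = 2; L2[2][4] = 36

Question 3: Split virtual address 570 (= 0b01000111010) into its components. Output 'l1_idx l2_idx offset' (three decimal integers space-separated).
vaddr = 570 = 0b01000111010
  top 3 bits -> l1_idx = 2
  next 3 bits -> l2_idx = 1
  bottom 5 bits -> offset = 26

Answer: 2 1 26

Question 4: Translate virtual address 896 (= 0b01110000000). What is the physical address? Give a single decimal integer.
Answer: 2560

Derivation:
vaddr = 896 = 0b01110000000
Split: l1_idx=3, l2_idx=4, offset=0
L1[3] = 0
L2[0][4] = 80
paddr = 80 * 32 + 0 = 2560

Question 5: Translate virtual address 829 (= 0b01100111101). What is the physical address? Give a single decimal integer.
Answer: 3165

Derivation:
vaddr = 829 = 0b01100111101
Split: l1_idx=3, l2_idx=1, offset=29
L1[3] = 0
L2[0][1] = 98
paddr = 98 * 32 + 29 = 3165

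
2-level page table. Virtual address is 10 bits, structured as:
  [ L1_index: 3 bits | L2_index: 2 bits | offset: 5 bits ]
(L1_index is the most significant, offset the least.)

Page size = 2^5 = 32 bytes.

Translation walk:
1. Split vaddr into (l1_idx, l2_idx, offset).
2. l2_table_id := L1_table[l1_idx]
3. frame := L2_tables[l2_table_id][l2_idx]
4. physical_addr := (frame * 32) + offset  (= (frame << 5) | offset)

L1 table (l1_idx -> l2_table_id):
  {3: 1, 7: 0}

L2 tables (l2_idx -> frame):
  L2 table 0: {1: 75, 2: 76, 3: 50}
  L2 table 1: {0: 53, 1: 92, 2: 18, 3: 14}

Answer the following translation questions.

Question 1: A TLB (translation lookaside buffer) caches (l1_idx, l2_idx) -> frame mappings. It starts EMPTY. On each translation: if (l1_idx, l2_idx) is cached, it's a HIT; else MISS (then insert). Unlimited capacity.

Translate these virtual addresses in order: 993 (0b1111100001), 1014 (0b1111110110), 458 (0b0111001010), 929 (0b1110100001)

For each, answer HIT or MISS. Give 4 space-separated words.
Answer: MISS HIT MISS MISS

Derivation:
vaddr=993: (7,3) not in TLB -> MISS, insert
vaddr=1014: (7,3) in TLB -> HIT
vaddr=458: (3,2) not in TLB -> MISS, insert
vaddr=929: (7,1) not in TLB -> MISS, insert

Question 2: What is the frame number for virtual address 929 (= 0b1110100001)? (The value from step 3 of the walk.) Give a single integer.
Answer: 75

Derivation:
vaddr = 929: l1_idx=7, l2_idx=1
L1[7] = 0; L2[0][1] = 75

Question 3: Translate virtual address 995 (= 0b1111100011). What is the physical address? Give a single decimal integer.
Answer: 1603

Derivation:
vaddr = 995 = 0b1111100011
Split: l1_idx=7, l2_idx=3, offset=3
L1[7] = 0
L2[0][3] = 50
paddr = 50 * 32 + 3 = 1603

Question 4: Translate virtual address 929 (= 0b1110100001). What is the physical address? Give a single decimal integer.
vaddr = 929 = 0b1110100001
Split: l1_idx=7, l2_idx=1, offset=1
L1[7] = 0
L2[0][1] = 75
paddr = 75 * 32 + 1 = 2401

Answer: 2401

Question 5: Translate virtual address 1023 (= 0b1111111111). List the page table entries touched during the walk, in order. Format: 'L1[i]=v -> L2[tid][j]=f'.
vaddr = 1023 = 0b1111111111
Split: l1_idx=7, l2_idx=3, offset=31

Answer: L1[7]=0 -> L2[0][3]=50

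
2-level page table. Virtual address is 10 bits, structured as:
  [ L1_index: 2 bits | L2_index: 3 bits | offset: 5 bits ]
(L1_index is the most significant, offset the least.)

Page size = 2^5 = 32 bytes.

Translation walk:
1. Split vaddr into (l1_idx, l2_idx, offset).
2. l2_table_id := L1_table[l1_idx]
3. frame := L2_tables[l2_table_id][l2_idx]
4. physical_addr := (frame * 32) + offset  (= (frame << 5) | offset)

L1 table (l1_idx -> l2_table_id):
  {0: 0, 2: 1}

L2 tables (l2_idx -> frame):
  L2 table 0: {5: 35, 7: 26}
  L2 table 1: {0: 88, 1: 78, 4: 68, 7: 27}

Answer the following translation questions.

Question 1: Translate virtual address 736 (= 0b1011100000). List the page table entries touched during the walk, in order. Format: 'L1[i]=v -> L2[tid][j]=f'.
vaddr = 736 = 0b1011100000
Split: l1_idx=2, l2_idx=7, offset=0

Answer: L1[2]=1 -> L2[1][7]=27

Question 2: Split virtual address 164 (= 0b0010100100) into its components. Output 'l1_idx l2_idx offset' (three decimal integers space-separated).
vaddr = 164 = 0b0010100100
  top 2 bits -> l1_idx = 0
  next 3 bits -> l2_idx = 5
  bottom 5 bits -> offset = 4

Answer: 0 5 4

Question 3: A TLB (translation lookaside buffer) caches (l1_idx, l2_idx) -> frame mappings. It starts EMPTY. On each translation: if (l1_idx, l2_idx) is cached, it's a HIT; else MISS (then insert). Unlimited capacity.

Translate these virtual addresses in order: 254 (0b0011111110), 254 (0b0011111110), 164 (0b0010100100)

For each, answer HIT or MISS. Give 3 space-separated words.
Answer: MISS HIT MISS

Derivation:
vaddr=254: (0,7) not in TLB -> MISS, insert
vaddr=254: (0,7) in TLB -> HIT
vaddr=164: (0,5) not in TLB -> MISS, insert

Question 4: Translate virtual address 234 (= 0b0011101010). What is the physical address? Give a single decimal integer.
Answer: 842

Derivation:
vaddr = 234 = 0b0011101010
Split: l1_idx=0, l2_idx=7, offset=10
L1[0] = 0
L2[0][7] = 26
paddr = 26 * 32 + 10 = 842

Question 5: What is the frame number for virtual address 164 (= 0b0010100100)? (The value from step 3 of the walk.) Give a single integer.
vaddr = 164: l1_idx=0, l2_idx=5
L1[0] = 0; L2[0][5] = 35

Answer: 35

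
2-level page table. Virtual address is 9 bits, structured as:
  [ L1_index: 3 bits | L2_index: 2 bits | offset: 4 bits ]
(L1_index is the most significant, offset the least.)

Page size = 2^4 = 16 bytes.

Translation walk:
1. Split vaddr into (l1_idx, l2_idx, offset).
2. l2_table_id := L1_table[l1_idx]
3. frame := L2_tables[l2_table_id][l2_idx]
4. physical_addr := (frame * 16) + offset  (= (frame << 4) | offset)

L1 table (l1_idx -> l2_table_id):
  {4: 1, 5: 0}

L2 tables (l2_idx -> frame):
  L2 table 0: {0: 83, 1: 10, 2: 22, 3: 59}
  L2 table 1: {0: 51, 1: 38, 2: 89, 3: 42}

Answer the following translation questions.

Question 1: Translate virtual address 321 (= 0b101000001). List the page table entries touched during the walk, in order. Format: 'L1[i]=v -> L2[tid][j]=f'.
vaddr = 321 = 0b101000001
Split: l1_idx=5, l2_idx=0, offset=1

Answer: L1[5]=0 -> L2[0][0]=83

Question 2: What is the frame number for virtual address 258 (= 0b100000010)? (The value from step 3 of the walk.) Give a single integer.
Answer: 51

Derivation:
vaddr = 258: l1_idx=4, l2_idx=0
L1[4] = 1; L2[1][0] = 51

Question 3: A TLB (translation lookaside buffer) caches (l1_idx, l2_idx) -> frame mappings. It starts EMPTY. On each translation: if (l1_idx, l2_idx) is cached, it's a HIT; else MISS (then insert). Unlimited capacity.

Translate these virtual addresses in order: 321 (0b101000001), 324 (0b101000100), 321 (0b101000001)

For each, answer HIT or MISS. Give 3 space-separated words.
Answer: MISS HIT HIT

Derivation:
vaddr=321: (5,0) not in TLB -> MISS, insert
vaddr=324: (5,0) in TLB -> HIT
vaddr=321: (5,0) in TLB -> HIT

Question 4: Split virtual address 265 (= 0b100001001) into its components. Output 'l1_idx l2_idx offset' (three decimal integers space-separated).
vaddr = 265 = 0b100001001
  top 3 bits -> l1_idx = 4
  next 2 bits -> l2_idx = 0
  bottom 4 bits -> offset = 9

Answer: 4 0 9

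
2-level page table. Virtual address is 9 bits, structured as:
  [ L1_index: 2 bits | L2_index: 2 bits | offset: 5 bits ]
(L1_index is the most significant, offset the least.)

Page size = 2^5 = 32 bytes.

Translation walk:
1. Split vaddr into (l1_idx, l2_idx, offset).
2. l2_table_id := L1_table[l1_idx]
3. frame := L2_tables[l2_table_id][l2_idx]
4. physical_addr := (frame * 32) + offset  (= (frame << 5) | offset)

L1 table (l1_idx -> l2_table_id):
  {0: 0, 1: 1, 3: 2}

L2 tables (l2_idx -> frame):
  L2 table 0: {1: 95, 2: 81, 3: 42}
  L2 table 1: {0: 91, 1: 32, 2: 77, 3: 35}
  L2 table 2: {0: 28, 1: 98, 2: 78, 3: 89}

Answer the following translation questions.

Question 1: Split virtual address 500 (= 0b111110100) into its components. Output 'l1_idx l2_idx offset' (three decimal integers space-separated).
Answer: 3 3 20

Derivation:
vaddr = 500 = 0b111110100
  top 2 bits -> l1_idx = 3
  next 2 bits -> l2_idx = 3
  bottom 5 bits -> offset = 20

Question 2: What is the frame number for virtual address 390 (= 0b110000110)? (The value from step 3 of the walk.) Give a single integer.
Answer: 28

Derivation:
vaddr = 390: l1_idx=3, l2_idx=0
L1[3] = 2; L2[2][0] = 28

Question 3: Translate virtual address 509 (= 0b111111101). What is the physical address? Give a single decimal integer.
Answer: 2877

Derivation:
vaddr = 509 = 0b111111101
Split: l1_idx=3, l2_idx=3, offset=29
L1[3] = 2
L2[2][3] = 89
paddr = 89 * 32 + 29 = 2877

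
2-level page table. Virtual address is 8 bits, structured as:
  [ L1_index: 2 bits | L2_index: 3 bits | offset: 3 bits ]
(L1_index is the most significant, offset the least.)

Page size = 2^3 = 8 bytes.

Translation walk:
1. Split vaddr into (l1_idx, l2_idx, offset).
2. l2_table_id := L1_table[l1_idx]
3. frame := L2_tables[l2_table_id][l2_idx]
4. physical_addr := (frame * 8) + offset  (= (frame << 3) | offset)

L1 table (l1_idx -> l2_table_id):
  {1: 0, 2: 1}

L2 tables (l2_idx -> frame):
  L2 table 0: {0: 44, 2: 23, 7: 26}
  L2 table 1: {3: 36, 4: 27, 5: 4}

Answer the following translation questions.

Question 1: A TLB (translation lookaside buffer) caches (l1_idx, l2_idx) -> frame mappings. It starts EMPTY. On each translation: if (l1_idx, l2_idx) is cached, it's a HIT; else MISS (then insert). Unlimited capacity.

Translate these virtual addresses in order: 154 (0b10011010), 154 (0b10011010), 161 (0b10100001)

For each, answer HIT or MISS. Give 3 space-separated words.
Answer: MISS HIT MISS

Derivation:
vaddr=154: (2,3) not in TLB -> MISS, insert
vaddr=154: (2,3) in TLB -> HIT
vaddr=161: (2,4) not in TLB -> MISS, insert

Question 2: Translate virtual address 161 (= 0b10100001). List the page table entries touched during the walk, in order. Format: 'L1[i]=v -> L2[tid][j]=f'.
vaddr = 161 = 0b10100001
Split: l1_idx=2, l2_idx=4, offset=1

Answer: L1[2]=1 -> L2[1][4]=27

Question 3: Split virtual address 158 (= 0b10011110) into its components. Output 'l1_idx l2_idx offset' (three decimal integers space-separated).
Answer: 2 3 6

Derivation:
vaddr = 158 = 0b10011110
  top 2 bits -> l1_idx = 2
  next 3 bits -> l2_idx = 3
  bottom 3 bits -> offset = 6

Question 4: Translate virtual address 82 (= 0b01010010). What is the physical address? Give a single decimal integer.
vaddr = 82 = 0b01010010
Split: l1_idx=1, l2_idx=2, offset=2
L1[1] = 0
L2[0][2] = 23
paddr = 23 * 8 + 2 = 186

Answer: 186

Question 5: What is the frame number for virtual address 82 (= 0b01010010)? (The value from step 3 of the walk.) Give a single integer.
vaddr = 82: l1_idx=1, l2_idx=2
L1[1] = 0; L2[0][2] = 23

Answer: 23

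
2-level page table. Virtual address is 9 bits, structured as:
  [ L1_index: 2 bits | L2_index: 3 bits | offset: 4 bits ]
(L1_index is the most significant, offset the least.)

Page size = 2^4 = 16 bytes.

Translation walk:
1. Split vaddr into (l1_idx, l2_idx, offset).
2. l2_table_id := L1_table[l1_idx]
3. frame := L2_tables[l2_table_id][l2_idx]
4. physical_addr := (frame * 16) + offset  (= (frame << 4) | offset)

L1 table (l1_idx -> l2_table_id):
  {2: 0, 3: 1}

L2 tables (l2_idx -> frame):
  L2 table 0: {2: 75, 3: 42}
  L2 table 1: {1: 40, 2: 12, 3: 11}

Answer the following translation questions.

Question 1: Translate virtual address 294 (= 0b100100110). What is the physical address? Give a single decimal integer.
vaddr = 294 = 0b100100110
Split: l1_idx=2, l2_idx=2, offset=6
L1[2] = 0
L2[0][2] = 75
paddr = 75 * 16 + 6 = 1206

Answer: 1206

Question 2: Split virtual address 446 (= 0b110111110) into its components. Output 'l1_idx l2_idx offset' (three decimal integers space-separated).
Answer: 3 3 14

Derivation:
vaddr = 446 = 0b110111110
  top 2 bits -> l1_idx = 3
  next 3 bits -> l2_idx = 3
  bottom 4 bits -> offset = 14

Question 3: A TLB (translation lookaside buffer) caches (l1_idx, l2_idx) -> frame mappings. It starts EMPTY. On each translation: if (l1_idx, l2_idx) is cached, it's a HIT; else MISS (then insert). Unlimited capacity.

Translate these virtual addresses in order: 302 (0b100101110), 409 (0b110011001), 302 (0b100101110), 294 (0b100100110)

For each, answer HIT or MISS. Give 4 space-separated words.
Answer: MISS MISS HIT HIT

Derivation:
vaddr=302: (2,2) not in TLB -> MISS, insert
vaddr=409: (3,1) not in TLB -> MISS, insert
vaddr=302: (2,2) in TLB -> HIT
vaddr=294: (2,2) in TLB -> HIT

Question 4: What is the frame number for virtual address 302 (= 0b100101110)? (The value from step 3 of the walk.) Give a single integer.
vaddr = 302: l1_idx=2, l2_idx=2
L1[2] = 0; L2[0][2] = 75

Answer: 75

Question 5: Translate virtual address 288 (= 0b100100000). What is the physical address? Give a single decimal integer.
vaddr = 288 = 0b100100000
Split: l1_idx=2, l2_idx=2, offset=0
L1[2] = 0
L2[0][2] = 75
paddr = 75 * 16 + 0 = 1200

Answer: 1200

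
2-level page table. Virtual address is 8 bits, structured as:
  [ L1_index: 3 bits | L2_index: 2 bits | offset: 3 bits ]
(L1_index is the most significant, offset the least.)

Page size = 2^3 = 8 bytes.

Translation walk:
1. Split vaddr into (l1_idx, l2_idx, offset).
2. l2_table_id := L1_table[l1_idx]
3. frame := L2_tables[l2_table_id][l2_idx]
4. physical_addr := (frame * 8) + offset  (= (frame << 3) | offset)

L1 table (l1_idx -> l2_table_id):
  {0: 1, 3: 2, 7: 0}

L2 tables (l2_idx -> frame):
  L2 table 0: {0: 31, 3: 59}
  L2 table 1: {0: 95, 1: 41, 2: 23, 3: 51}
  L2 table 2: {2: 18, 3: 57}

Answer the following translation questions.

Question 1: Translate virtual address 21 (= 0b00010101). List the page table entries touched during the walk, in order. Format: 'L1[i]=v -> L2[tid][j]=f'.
vaddr = 21 = 0b00010101
Split: l1_idx=0, l2_idx=2, offset=5

Answer: L1[0]=1 -> L2[1][2]=23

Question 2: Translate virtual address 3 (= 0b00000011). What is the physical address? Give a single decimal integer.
Answer: 763

Derivation:
vaddr = 3 = 0b00000011
Split: l1_idx=0, l2_idx=0, offset=3
L1[0] = 1
L2[1][0] = 95
paddr = 95 * 8 + 3 = 763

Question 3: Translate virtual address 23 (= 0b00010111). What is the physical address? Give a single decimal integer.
vaddr = 23 = 0b00010111
Split: l1_idx=0, l2_idx=2, offset=7
L1[0] = 1
L2[1][2] = 23
paddr = 23 * 8 + 7 = 191

Answer: 191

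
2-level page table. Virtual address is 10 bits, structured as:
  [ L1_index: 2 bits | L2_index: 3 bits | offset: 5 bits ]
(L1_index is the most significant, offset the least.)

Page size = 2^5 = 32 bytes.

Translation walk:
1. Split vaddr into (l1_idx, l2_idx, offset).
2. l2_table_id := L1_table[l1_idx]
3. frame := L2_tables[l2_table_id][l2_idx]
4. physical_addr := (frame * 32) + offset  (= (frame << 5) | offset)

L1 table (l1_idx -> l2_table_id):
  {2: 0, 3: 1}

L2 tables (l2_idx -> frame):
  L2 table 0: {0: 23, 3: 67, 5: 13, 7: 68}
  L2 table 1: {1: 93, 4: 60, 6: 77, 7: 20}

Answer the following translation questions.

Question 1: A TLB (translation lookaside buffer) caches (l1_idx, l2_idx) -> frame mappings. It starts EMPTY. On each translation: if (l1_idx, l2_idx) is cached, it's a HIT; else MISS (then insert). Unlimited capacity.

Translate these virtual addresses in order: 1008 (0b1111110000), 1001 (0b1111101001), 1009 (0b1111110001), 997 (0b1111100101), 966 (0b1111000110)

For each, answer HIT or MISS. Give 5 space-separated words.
Answer: MISS HIT HIT HIT MISS

Derivation:
vaddr=1008: (3,7) not in TLB -> MISS, insert
vaddr=1001: (3,7) in TLB -> HIT
vaddr=1009: (3,7) in TLB -> HIT
vaddr=997: (3,7) in TLB -> HIT
vaddr=966: (3,6) not in TLB -> MISS, insert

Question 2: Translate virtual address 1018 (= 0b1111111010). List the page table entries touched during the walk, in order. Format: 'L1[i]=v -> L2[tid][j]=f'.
Answer: L1[3]=1 -> L2[1][7]=20

Derivation:
vaddr = 1018 = 0b1111111010
Split: l1_idx=3, l2_idx=7, offset=26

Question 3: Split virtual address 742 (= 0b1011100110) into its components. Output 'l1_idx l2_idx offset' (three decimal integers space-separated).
Answer: 2 7 6

Derivation:
vaddr = 742 = 0b1011100110
  top 2 bits -> l1_idx = 2
  next 3 bits -> l2_idx = 7
  bottom 5 bits -> offset = 6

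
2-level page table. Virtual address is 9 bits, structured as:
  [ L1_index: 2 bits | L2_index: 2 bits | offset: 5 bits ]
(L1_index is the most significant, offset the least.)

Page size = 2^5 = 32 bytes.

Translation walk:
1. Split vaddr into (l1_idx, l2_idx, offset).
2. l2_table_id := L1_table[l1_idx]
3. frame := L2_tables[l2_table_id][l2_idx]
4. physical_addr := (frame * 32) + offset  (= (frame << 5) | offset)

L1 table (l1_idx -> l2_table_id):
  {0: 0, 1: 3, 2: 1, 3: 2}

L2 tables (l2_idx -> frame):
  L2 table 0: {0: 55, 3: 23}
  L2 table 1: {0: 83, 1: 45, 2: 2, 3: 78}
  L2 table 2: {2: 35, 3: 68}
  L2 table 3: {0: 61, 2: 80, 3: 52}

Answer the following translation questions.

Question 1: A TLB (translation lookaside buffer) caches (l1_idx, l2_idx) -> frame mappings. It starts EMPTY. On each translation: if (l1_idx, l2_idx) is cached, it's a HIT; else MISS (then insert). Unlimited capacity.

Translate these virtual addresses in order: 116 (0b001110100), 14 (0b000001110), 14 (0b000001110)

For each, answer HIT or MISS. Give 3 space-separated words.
Answer: MISS MISS HIT

Derivation:
vaddr=116: (0,3) not in TLB -> MISS, insert
vaddr=14: (0,0) not in TLB -> MISS, insert
vaddr=14: (0,0) in TLB -> HIT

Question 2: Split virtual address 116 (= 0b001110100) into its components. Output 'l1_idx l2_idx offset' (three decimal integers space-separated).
vaddr = 116 = 0b001110100
  top 2 bits -> l1_idx = 0
  next 2 bits -> l2_idx = 3
  bottom 5 bits -> offset = 20

Answer: 0 3 20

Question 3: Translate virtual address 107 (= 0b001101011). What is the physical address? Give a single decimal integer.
vaddr = 107 = 0b001101011
Split: l1_idx=0, l2_idx=3, offset=11
L1[0] = 0
L2[0][3] = 23
paddr = 23 * 32 + 11 = 747

Answer: 747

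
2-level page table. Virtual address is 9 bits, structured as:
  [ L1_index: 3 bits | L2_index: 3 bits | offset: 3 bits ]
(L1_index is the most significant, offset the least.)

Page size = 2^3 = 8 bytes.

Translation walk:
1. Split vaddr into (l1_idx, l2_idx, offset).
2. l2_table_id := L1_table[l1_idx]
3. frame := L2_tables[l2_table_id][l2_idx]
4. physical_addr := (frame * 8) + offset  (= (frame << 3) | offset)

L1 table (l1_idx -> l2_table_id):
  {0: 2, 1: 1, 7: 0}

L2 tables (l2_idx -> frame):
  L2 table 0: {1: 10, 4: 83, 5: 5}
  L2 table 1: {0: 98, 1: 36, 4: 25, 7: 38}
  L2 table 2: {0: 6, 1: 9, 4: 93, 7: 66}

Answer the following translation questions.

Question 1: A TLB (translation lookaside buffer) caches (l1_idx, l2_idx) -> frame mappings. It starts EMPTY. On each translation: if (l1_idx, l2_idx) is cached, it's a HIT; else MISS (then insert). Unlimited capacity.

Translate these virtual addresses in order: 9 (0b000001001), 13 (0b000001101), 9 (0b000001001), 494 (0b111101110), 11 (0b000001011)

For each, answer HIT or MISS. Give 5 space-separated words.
vaddr=9: (0,1) not in TLB -> MISS, insert
vaddr=13: (0,1) in TLB -> HIT
vaddr=9: (0,1) in TLB -> HIT
vaddr=494: (7,5) not in TLB -> MISS, insert
vaddr=11: (0,1) in TLB -> HIT

Answer: MISS HIT HIT MISS HIT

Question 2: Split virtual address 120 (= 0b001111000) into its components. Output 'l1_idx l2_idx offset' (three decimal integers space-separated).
vaddr = 120 = 0b001111000
  top 3 bits -> l1_idx = 1
  next 3 bits -> l2_idx = 7
  bottom 3 bits -> offset = 0

Answer: 1 7 0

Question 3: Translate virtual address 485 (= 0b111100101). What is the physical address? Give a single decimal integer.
Answer: 669

Derivation:
vaddr = 485 = 0b111100101
Split: l1_idx=7, l2_idx=4, offset=5
L1[7] = 0
L2[0][4] = 83
paddr = 83 * 8 + 5 = 669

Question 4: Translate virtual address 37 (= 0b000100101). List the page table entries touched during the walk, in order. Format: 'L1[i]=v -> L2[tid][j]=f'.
Answer: L1[0]=2 -> L2[2][4]=93

Derivation:
vaddr = 37 = 0b000100101
Split: l1_idx=0, l2_idx=4, offset=5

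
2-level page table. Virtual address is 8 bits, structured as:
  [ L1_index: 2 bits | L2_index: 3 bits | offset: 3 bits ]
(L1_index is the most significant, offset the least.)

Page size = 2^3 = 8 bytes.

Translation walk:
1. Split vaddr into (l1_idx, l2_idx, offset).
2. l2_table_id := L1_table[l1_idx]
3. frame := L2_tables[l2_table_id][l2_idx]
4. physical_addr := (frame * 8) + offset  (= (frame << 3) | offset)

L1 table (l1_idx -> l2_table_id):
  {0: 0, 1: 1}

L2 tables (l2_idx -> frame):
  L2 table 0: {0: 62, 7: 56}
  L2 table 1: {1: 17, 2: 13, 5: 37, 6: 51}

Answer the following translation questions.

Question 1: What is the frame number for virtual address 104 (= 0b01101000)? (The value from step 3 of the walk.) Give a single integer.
vaddr = 104: l1_idx=1, l2_idx=5
L1[1] = 1; L2[1][5] = 37

Answer: 37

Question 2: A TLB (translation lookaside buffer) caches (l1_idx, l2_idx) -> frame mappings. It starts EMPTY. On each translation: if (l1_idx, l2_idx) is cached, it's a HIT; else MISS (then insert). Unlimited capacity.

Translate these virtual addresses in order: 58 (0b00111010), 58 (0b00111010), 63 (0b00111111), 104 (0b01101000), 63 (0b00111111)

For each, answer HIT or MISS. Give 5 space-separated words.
vaddr=58: (0,7) not in TLB -> MISS, insert
vaddr=58: (0,7) in TLB -> HIT
vaddr=63: (0,7) in TLB -> HIT
vaddr=104: (1,5) not in TLB -> MISS, insert
vaddr=63: (0,7) in TLB -> HIT

Answer: MISS HIT HIT MISS HIT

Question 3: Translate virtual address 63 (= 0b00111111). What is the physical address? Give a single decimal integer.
vaddr = 63 = 0b00111111
Split: l1_idx=0, l2_idx=7, offset=7
L1[0] = 0
L2[0][7] = 56
paddr = 56 * 8 + 7 = 455

Answer: 455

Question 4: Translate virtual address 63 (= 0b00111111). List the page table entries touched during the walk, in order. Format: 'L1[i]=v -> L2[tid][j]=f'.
Answer: L1[0]=0 -> L2[0][7]=56

Derivation:
vaddr = 63 = 0b00111111
Split: l1_idx=0, l2_idx=7, offset=7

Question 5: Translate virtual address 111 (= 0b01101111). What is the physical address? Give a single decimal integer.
Answer: 303

Derivation:
vaddr = 111 = 0b01101111
Split: l1_idx=1, l2_idx=5, offset=7
L1[1] = 1
L2[1][5] = 37
paddr = 37 * 8 + 7 = 303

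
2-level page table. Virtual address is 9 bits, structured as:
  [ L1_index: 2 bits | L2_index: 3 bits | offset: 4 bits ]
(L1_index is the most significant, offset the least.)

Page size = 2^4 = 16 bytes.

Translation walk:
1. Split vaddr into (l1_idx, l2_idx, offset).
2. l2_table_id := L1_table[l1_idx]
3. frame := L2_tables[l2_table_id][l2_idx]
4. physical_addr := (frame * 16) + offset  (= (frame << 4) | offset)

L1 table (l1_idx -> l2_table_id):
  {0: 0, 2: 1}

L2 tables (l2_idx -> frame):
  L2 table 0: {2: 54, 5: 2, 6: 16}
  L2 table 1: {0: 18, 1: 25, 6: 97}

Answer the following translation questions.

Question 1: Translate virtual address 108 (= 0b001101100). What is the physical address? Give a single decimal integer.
vaddr = 108 = 0b001101100
Split: l1_idx=0, l2_idx=6, offset=12
L1[0] = 0
L2[0][6] = 16
paddr = 16 * 16 + 12 = 268

Answer: 268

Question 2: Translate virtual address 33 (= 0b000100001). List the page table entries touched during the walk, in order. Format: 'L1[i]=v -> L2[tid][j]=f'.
vaddr = 33 = 0b000100001
Split: l1_idx=0, l2_idx=2, offset=1

Answer: L1[0]=0 -> L2[0][2]=54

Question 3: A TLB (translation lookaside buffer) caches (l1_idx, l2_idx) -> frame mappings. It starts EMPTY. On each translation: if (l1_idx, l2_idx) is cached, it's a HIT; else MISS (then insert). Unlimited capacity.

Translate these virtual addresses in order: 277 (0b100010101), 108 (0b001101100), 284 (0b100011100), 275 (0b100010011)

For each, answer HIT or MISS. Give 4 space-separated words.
vaddr=277: (2,1) not in TLB -> MISS, insert
vaddr=108: (0,6) not in TLB -> MISS, insert
vaddr=284: (2,1) in TLB -> HIT
vaddr=275: (2,1) in TLB -> HIT

Answer: MISS MISS HIT HIT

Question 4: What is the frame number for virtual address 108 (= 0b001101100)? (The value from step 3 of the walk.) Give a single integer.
vaddr = 108: l1_idx=0, l2_idx=6
L1[0] = 0; L2[0][6] = 16

Answer: 16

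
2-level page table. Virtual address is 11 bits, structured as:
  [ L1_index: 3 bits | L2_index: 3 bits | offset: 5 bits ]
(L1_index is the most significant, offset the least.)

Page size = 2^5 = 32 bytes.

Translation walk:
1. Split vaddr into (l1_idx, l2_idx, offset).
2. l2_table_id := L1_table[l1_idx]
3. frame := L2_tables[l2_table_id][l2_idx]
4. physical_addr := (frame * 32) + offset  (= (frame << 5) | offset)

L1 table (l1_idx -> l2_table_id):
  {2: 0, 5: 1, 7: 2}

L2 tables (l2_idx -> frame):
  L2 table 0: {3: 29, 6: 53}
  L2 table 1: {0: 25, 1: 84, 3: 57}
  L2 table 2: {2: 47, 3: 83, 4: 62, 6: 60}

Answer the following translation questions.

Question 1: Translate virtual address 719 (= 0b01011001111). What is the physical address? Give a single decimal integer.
Answer: 1711

Derivation:
vaddr = 719 = 0b01011001111
Split: l1_idx=2, l2_idx=6, offset=15
L1[2] = 0
L2[0][6] = 53
paddr = 53 * 32 + 15 = 1711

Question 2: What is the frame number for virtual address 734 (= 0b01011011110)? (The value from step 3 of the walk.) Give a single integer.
vaddr = 734: l1_idx=2, l2_idx=6
L1[2] = 0; L2[0][6] = 53

Answer: 53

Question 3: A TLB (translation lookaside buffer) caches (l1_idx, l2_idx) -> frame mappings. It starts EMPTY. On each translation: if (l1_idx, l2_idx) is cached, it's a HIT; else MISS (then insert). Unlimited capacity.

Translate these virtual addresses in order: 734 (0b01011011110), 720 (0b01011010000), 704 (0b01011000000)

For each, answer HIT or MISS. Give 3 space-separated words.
vaddr=734: (2,6) not in TLB -> MISS, insert
vaddr=720: (2,6) in TLB -> HIT
vaddr=704: (2,6) in TLB -> HIT

Answer: MISS HIT HIT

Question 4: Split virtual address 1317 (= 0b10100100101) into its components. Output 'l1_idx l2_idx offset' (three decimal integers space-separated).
Answer: 5 1 5

Derivation:
vaddr = 1317 = 0b10100100101
  top 3 bits -> l1_idx = 5
  next 3 bits -> l2_idx = 1
  bottom 5 bits -> offset = 5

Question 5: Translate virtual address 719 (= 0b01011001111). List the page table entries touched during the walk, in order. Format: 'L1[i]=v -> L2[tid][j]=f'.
Answer: L1[2]=0 -> L2[0][6]=53

Derivation:
vaddr = 719 = 0b01011001111
Split: l1_idx=2, l2_idx=6, offset=15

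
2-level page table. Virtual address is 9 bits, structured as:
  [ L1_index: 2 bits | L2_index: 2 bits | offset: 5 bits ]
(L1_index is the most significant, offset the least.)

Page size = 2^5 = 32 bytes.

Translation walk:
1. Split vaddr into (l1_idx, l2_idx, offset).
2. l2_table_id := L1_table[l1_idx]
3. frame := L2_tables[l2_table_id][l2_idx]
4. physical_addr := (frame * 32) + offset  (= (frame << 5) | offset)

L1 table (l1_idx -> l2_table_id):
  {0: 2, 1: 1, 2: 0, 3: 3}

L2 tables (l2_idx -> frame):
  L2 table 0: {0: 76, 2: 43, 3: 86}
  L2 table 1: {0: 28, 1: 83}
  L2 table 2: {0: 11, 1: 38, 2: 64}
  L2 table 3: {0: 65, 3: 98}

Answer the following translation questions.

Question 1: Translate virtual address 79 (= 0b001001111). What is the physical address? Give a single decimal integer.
vaddr = 79 = 0b001001111
Split: l1_idx=0, l2_idx=2, offset=15
L1[0] = 2
L2[2][2] = 64
paddr = 64 * 32 + 15 = 2063

Answer: 2063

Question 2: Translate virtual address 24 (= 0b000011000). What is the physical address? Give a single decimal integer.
vaddr = 24 = 0b000011000
Split: l1_idx=0, l2_idx=0, offset=24
L1[0] = 2
L2[2][0] = 11
paddr = 11 * 32 + 24 = 376

Answer: 376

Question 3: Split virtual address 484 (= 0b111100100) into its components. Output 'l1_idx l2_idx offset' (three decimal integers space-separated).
vaddr = 484 = 0b111100100
  top 2 bits -> l1_idx = 3
  next 2 bits -> l2_idx = 3
  bottom 5 bits -> offset = 4

Answer: 3 3 4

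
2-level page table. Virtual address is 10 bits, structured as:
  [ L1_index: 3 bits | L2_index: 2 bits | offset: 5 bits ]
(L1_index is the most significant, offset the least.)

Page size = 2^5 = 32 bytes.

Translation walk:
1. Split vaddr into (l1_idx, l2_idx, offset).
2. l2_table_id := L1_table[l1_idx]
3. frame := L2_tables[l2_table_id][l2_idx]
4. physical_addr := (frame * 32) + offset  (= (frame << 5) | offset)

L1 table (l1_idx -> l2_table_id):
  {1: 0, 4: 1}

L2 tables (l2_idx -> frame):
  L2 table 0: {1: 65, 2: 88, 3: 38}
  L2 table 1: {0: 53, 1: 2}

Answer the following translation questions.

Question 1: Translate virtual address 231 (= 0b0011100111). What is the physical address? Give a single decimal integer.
Answer: 1223

Derivation:
vaddr = 231 = 0b0011100111
Split: l1_idx=1, l2_idx=3, offset=7
L1[1] = 0
L2[0][3] = 38
paddr = 38 * 32 + 7 = 1223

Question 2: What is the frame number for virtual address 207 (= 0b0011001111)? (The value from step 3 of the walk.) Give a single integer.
Answer: 88

Derivation:
vaddr = 207: l1_idx=1, l2_idx=2
L1[1] = 0; L2[0][2] = 88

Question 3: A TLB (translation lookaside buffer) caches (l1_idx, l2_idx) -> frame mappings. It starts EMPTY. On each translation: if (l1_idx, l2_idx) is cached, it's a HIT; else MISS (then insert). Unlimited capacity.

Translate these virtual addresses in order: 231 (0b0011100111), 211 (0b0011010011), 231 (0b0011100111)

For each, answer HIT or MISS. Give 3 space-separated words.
vaddr=231: (1,3) not in TLB -> MISS, insert
vaddr=211: (1,2) not in TLB -> MISS, insert
vaddr=231: (1,3) in TLB -> HIT

Answer: MISS MISS HIT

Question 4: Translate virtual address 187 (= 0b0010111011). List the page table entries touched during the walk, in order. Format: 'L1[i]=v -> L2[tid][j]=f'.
Answer: L1[1]=0 -> L2[0][1]=65

Derivation:
vaddr = 187 = 0b0010111011
Split: l1_idx=1, l2_idx=1, offset=27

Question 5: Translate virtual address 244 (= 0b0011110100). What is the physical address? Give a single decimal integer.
vaddr = 244 = 0b0011110100
Split: l1_idx=1, l2_idx=3, offset=20
L1[1] = 0
L2[0][3] = 38
paddr = 38 * 32 + 20 = 1236

Answer: 1236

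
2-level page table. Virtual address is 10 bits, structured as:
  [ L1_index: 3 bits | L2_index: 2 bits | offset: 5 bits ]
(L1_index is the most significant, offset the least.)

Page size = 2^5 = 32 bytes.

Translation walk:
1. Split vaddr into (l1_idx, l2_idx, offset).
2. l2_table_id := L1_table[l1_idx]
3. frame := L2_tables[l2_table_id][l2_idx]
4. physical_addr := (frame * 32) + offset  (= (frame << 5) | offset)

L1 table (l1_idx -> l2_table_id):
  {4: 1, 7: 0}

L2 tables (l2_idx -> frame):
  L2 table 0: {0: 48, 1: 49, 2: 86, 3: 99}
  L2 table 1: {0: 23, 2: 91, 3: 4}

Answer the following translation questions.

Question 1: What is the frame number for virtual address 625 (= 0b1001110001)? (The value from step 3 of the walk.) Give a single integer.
Answer: 4

Derivation:
vaddr = 625: l1_idx=4, l2_idx=3
L1[4] = 1; L2[1][3] = 4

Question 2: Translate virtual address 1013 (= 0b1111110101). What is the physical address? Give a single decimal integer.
Answer: 3189

Derivation:
vaddr = 1013 = 0b1111110101
Split: l1_idx=7, l2_idx=3, offset=21
L1[7] = 0
L2[0][3] = 99
paddr = 99 * 32 + 21 = 3189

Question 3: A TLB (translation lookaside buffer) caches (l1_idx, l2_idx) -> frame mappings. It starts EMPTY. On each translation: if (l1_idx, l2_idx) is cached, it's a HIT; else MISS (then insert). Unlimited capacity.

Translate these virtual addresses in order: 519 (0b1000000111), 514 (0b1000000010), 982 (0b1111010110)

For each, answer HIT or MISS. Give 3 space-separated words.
vaddr=519: (4,0) not in TLB -> MISS, insert
vaddr=514: (4,0) in TLB -> HIT
vaddr=982: (7,2) not in TLB -> MISS, insert

Answer: MISS HIT MISS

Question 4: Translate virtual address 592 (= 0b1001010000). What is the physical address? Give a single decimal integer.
vaddr = 592 = 0b1001010000
Split: l1_idx=4, l2_idx=2, offset=16
L1[4] = 1
L2[1][2] = 91
paddr = 91 * 32 + 16 = 2928

Answer: 2928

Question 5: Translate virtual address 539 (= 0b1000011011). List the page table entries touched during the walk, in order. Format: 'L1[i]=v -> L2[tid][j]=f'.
Answer: L1[4]=1 -> L2[1][0]=23

Derivation:
vaddr = 539 = 0b1000011011
Split: l1_idx=4, l2_idx=0, offset=27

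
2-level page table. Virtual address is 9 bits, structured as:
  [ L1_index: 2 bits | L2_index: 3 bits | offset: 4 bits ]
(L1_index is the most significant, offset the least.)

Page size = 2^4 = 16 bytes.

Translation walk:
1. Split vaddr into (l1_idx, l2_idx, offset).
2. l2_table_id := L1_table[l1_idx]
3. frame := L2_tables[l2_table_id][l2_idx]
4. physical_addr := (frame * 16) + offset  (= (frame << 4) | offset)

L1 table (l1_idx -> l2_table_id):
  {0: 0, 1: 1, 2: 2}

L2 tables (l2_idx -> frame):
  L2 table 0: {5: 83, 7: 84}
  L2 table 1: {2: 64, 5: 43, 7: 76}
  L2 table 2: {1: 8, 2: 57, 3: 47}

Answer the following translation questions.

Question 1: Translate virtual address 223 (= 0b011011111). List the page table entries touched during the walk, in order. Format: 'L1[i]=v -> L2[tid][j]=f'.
Answer: L1[1]=1 -> L2[1][5]=43

Derivation:
vaddr = 223 = 0b011011111
Split: l1_idx=1, l2_idx=5, offset=15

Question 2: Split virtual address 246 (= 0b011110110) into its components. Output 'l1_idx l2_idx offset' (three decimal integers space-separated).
Answer: 1 7 6

Derivation:
vaddr = 246 = 0b011110110
  top 2 bits -> l1_idx = 1
  next 3 bits -> l2_idx = 7
  bottom 4 bits -> offset = 6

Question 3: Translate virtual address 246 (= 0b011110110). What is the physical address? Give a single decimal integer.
vaddr = 246 = 0b011110110
Split: l1_idx=1, l2_idx=7, offset=6
L1[1] = 1
L2[1][7] = 76
paddr = 76 * 16 + 6 = 1222

Answer: 1222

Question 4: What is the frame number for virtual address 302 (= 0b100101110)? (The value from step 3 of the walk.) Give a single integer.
Answer: 57

Derivation:
vaddr = 302: l1_idx=2, l2_idx=2
L1[2] = 2; L2[2][2] = 57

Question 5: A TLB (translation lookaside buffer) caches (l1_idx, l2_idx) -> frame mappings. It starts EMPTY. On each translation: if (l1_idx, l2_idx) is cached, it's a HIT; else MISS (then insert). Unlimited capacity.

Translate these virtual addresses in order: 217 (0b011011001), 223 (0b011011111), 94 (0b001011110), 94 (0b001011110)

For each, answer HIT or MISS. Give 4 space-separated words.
vaddr=217: (1,5) not in TLB -> MISS, insert
vaddr=223: (1,5) in TLB -> HIT
vaddr=94: (0,5) not in TLB -> MISS, insert
vaddr=94: (0,5) in TLB -> HIT

Answer: MISS HIT MISS HIT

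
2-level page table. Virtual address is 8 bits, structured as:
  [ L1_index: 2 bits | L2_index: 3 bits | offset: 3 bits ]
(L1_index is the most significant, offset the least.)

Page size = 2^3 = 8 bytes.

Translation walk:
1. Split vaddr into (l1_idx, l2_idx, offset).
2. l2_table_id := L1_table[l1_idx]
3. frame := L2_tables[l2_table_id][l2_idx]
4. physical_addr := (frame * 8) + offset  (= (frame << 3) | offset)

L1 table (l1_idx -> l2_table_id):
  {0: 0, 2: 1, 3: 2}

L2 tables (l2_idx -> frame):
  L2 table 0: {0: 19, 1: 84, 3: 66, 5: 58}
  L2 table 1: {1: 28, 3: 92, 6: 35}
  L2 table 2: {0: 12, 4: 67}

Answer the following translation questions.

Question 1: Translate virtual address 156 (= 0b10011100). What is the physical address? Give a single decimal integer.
vaddr = 156 = 0b10011100
Split: l1_idx=2, l2_idx=3, offset=4
L1[2] = 1
L2[1][3] = 92
paddr = 92 * 8 + 4 = 740

Answer: 740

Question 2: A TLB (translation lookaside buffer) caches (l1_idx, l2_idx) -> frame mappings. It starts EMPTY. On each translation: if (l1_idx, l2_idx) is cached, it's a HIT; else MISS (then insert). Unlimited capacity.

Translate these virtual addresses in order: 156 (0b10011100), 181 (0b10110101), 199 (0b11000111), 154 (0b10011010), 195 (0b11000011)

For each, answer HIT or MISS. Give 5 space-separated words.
vaddr=156: (2,3) not in TLB -> MISS, insert
vaddr=181: (2,6) not in TLB -> MISS, insert
vaddr=199: (3,0) not in TLB -> MISS, insert
vaddr=154: (2,3) in TLB -> HIT
vaddr=195: (3,0) in TLB -> HIT

Answer: MISS MISS MISS HIT HIT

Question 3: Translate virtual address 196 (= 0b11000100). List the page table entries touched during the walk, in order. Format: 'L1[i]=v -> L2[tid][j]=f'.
Answer: L1[3]=2 -> L2[2][0]=12

Derivation:
vaddr = 196 = 0b11000100
Split: l1_idx=3, l2_idx=0, offset=4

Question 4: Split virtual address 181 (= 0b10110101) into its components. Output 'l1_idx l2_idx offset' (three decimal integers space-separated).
vaddr = 181 = 0b10110101
  top 2 bits -> l1_idx = 2
  next 3 bits -> l2_idx = 6
  bottom 3 bits -> offset = 5

Answer: 2 6 5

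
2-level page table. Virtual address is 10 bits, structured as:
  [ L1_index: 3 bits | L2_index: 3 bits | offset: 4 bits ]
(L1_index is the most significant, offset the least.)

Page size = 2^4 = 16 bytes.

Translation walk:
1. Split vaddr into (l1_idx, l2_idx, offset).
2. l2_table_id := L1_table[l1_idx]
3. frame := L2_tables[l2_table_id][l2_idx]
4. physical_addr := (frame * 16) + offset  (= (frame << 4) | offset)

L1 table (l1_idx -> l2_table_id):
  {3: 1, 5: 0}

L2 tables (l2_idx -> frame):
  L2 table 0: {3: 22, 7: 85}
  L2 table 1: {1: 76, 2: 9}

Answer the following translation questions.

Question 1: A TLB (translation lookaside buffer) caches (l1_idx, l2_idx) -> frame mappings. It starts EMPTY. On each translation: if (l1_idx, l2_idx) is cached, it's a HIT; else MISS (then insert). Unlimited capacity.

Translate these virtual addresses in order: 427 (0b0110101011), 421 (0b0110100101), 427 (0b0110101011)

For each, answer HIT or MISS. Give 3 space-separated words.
vaddr=427: (3,2) not in TLB -> MISS, insert
vaddr=421: (3,2) in TLB -> HIT
vaddr=427: (3,2) in TLB -> HIT

Answer: MISS HIT HIT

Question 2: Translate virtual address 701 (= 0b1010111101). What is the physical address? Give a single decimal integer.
Answer: 365

Derivation:
vaddr = 701 = 0b1010111101
Split: l1_idx=5, l2_idx=3, offset=13
L1[5] = 0
L2[0][3] = 22
paddr = 22 * 16 + 13 = 365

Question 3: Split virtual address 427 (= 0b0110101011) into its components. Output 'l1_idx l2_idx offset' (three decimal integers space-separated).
Answer: 3 2 11

Derivation:
vaddr = 427 = 0b0110101011
  top 3 bits -> l1_idx = 3
  next 3 bits -> l2_idx = 2
  bottom 4 bits -> offset = 11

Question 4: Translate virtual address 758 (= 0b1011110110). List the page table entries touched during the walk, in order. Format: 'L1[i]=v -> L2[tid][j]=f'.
Answer: L1[5]=0 -> L2[0][7]=85

Derivation:
vaddr = 758 = 0b1011110110
Split: l1_idx=5, l2_idx=7, offset=6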